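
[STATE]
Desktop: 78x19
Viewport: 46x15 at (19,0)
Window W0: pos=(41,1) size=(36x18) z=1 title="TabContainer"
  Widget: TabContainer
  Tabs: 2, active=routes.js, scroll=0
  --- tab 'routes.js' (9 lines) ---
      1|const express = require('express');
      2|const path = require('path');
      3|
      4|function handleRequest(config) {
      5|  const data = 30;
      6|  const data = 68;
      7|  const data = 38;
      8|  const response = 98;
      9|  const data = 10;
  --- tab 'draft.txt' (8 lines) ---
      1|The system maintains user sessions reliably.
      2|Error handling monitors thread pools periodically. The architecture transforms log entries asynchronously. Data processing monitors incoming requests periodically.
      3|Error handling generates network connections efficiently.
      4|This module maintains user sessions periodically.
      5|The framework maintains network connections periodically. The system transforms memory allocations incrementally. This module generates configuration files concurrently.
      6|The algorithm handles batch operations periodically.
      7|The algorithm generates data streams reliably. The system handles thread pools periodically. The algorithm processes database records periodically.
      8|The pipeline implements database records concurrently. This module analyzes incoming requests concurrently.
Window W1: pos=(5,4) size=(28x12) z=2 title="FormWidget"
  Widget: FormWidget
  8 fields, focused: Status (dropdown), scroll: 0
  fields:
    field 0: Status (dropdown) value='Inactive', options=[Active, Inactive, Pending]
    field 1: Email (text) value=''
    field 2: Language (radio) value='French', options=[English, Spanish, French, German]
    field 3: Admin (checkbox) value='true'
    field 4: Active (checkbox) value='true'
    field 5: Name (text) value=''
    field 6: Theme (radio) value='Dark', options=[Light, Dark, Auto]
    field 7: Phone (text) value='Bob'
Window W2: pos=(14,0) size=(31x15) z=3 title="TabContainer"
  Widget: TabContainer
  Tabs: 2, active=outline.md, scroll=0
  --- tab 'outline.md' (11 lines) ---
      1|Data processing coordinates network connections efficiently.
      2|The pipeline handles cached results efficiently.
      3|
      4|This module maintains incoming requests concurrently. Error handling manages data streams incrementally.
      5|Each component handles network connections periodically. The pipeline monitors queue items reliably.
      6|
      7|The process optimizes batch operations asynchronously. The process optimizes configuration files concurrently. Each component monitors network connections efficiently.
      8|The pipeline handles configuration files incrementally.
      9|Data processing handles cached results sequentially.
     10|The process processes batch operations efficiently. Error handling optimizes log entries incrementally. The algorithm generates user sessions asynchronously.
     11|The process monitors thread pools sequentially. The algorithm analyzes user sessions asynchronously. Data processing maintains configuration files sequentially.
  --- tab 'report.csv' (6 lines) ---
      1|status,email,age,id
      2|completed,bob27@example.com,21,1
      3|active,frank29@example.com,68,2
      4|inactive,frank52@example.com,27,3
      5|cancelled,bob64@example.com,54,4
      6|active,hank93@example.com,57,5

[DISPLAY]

━━━━━━━━━━━━━━━━━━━━━━━━━┓                    
Container                ┃━━━━━━━━━━━━━━━━━━━━
─────────────────────────┨bContainer          
line.md]│ report.csv     ┃────────────────────
─────────────────────────┃utes.js]│ draft.txt 
 processing coordinates n┃────────────────────
pipeline handles cached r┃st express = require
                         ┃st path = require('p
 module maintains incomin┃                    
 component handles networ┃ction handleRequest(
                         ┃onst data = 30;     
process optimizes batch o┃onst data = 68;     
pipeline handles configur┃onst data = 38;     
 processing handles cache┃onst response = 98; 
━━━━━━━━━━━━━━━━━━━━━━━━━┛onst data = 10;     


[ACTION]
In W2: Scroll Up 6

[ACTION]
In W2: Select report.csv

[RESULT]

━━━━━━━━━━━━━━━━━━━━━━━━━┓                    
Container                ┃━━━━━━━━━━━━━━━━━━━━
─────────────────────────┨bContainer          
line.md │[report.csv]    ┃────────────────────
─────────────────────────┃utes.js]│ draft.txt 
us,email,age,id          ┃────────────────────
leted,bob27@example.com,2┃st express = require
ve,frank29@example.com,68┃st path = require('p
tive,frank52@example.com,┃                    
elled,bob64@example.com,5┃ction handleRequest(
ve,hank93@example.com,57,┃onst data = 30;     
                         ┃onst data = 68;     
                         ┃onst data = 38;     
                         ┃onst response = 98; 
━━━━━━━━━━━━━━━━━━━━━━━━━┛onst data = 10;     


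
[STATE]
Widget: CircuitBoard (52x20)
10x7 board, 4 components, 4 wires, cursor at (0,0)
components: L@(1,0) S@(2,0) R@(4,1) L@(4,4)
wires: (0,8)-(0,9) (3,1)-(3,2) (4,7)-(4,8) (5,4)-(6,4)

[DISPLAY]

   0 1 2 3 4 5 6 7 8 9                              
0  [.]                              · ─ ·           
                                                    
1   L                                               
                                                    
2   S                                               
                                                    
3       · ─ ·                                       
                                                    
4       R           L           · ─ ·               
                                                    
5                   ·                               
                    │                               
6                   ·                               
Cursor: (0,0)                                       
                                                    
                                                    
                                                    
                                                    
                                                    


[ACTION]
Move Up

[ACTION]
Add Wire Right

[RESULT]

   0 1 2 3 4 5 6 7 8 9                              
0  [.]─ ·                           · ─ ·           
                                                    
1   L                                               
                                                    
2   S                                               
                                                    
3       · ─ ·                                       
                                                    
4       R           L           · ─ ·               
                                                    
5                   ·                               
                    │                               
6                   ·                               
Cursor: (0,0)                                       
                                                    
                                                    
                                                    
                                                    
                                                    


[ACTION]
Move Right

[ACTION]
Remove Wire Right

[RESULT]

   0 1 2 3 4 5 6 7 8 9                              
0   · ─[.]                          · ─ ·           
                                                    
1   L                                               
                                                    
2   S                                               
                                                    
3       · ─ ·                                       
                                                    
4       R           L           · ─ ·               
                                                    
5                   ·                               
                    │                               
6                   ·                               
Cursor: (0,1)                                       
                                                    
                                                    
                                                    
                                                    
                                                    


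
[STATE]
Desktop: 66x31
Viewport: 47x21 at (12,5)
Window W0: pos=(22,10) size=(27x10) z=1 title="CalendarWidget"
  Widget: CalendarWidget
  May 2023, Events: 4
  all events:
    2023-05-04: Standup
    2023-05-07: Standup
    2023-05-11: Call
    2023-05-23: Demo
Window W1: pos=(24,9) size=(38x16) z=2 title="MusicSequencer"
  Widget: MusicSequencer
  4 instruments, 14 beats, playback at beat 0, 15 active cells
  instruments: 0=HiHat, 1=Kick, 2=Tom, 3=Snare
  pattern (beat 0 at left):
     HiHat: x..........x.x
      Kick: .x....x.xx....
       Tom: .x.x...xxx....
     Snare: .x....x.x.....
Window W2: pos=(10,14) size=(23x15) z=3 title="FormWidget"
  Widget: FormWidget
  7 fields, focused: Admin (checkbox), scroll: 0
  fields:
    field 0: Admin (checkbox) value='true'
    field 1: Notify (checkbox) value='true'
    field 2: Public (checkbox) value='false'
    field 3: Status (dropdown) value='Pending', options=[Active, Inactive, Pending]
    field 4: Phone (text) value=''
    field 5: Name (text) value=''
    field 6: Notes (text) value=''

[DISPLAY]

                                               
                                               
                                               
                                               
            ┏━━━━━━━━━━━━━━━━━━━━━━━━━━━━━━━━━━
          ┏━┃ MusicSequencer                   
          ┃ ┠──────────────────────────────────
          ┠─┃      ▼1234567890123              
          ┃ ┃ HiHat█··········█·█              
━━━━━━━━━━━━━━━━━━━━┓····█·██····              
FormWidget          ┃·█···███····              
────────────────────┨····█·█·····              
 Admin:      [x]    ┃                          
 Notify:     [x]    ┃                          
 Public:     [ ]    ┃                          
 Status:     [Pend▼]┃                          
 Phone:      [     ]┃                          
 Name:       [     ]┃                          
 Notes:      [     ]┃                          
                    ┃━━━━━━━━━━━━━━━━━━━━━━━━━━
                    ┃                          


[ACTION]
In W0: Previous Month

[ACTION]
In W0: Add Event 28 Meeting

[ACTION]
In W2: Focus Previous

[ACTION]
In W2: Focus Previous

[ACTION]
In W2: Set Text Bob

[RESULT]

                                               
                                               
                                               
                                               
            ┏━━━━━━━━━━━━━━━━━━━━━━━━━━━━━━━━━━
          ┏━┃ MusicSequencer                   
          ┃ ┠──────────────────────────────────
          ┠─┃      ▼1234567890123              
          ┃ ┃ HiHat█··········█·█              
━━━━━━━━━━━━━━━━━━━━┓····█·██····              
FormWidget          ┃·█···███····              
────────────────────┨····█·█·····              
 Admin:      [x]    ┃                          
 Notify:     [x]    ┃                          
 Public:     [ ]    ┃                          
 Status:     [Pend▼]┃                          
 Phone:      [     ]┃                          
 Name:       [Bob  ]┃                          
 Notes:      [     ]┃                          
                    ┃━━━━━━━━━━━━━━━━━━━━━━━━━━
                    ┃                          


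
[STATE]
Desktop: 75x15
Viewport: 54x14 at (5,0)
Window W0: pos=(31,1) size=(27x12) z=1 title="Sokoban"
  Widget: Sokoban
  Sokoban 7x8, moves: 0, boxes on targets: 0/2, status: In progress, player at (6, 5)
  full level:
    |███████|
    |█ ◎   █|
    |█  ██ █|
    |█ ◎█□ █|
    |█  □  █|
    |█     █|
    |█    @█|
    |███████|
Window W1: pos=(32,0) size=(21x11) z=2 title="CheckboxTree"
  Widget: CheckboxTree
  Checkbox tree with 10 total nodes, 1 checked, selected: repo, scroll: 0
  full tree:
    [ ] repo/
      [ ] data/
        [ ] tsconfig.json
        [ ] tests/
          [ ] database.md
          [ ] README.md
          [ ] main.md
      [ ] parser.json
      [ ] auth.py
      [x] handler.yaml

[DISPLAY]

                           ┏━━━━━━━━━━━━━━━━━━━┓      
                          ┏┃ CheckboxTree      ┃━━━━┓ 
                          ┃┠───────────────────┨    ┃ 
                          ┠┃>[-] repo/         ┃────┨ 
                          ┃┃   [ ] data/       ┃    ┃ 
                          ┃┃     [ ] tsconfig.j┃    ┃ 
                          ┃┃     [ ] tests/    ┃    ┃ 
                          ┃┃       [ ] database┃    ┃ 
                          ┃┃       [ ] README.m┃    ┃ 
                          ┃┃       [ ] main.md ┃    ┃ 
                          ┃┗━━━━━━━━━━━━━━━━━━━┛    ┃ 
                          ┃███████                  ┃ 
                          ┗━━━━━━━━━━━━━━━━━━━━━━━━━┛ 
                                                      


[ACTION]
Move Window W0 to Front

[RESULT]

                           ┏━━━━━━━━━━━━━━━━━━━┓      
                          ┏━━━━━━━━━━━━━━━━━━━━━━━━━┓ 
                          ┃ Sokoban                 ┃ 
                          ┠─────────────────────────┨ 
                          ┃███████                  ┃ 
                          ┃█ ◎   █                  ┃ 
                          ┃█  ██ █                  ┃ 
                          ┃█ ◎█□ █                  ┃ 
                          ┃█  □  █                  ┃ 
                          ┃█     █                  ┃ 
                          ┃█    @█                  ┃ 
                          ┃███████                  ┃ 
                          ┗━━━━━━━━━━━━━━━━━━━━━━━━━┛ 
                                                      


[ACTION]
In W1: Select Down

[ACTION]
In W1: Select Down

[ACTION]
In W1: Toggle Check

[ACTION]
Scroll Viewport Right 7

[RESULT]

                    ┏━━━━━━━━━━━━━━━━━━━┓             
                   ┏━━━━━━━━━━━━━━━━━━━━━━━━━┓        
                   ┃ Sokoban                 ┃        
                   ┠─────────────────────────┨        
                   ┃███████                  ┃        
                   ┃█ ◎   █                  ┃        
                   ┃█  ██ █                  ┃        
                   ┃█ ◎█□ █                  ┃        
                   ┃█  □  █                  ┃        
                   ┃█     █                  ┃        
                   ┃█    @█                  ┃        
                   ┃███████                  ┃        
                   ┗━━━━━━━━━━━━━━━━━━━━━━━━━┛        
                                                      


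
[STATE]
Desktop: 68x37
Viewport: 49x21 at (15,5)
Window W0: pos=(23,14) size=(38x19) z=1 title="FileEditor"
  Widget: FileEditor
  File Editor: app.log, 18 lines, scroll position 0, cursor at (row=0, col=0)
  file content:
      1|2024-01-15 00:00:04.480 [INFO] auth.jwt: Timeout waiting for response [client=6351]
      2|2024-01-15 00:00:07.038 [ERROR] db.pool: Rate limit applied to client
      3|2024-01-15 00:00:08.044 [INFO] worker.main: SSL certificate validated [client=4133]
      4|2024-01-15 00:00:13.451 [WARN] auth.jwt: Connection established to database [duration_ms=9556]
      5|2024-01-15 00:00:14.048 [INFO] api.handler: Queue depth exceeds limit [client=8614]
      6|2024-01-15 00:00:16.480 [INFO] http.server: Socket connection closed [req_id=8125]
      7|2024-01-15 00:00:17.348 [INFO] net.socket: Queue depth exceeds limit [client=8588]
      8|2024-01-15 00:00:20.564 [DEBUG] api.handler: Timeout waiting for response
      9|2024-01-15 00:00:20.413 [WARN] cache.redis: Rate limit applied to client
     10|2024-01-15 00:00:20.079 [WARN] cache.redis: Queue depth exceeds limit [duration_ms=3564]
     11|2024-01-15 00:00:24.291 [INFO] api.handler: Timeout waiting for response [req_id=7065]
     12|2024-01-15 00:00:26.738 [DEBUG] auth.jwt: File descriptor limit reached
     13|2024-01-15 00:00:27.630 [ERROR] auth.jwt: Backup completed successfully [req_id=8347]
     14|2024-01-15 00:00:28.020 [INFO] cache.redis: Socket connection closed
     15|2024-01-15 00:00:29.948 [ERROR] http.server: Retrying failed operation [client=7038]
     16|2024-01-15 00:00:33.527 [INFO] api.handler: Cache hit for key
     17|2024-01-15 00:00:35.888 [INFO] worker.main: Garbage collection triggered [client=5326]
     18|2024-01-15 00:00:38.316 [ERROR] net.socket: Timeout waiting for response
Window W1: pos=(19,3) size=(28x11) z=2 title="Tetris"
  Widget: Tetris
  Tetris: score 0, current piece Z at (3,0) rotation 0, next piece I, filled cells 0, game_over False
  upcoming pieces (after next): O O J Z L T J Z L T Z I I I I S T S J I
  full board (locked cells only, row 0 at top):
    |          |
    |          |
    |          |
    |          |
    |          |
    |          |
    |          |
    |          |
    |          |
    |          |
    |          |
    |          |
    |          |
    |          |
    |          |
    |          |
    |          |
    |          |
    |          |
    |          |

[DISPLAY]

    ┠──────────────────────────┨                 
    ┃          │Next:          ┃                 
    ┃          │████           ┃                 
    ┃          │               ┃                 
    ┃          │               ┃                 
    ┃          │               ┃                 
    ┃          │               ┃                 
    ┃          │Score:         ┃                 
    ┗━━━━━━━━━━━━━━━━━━━━━━━━━━┛                 
        ┏━━━━━━━━━━━━━━━━━━━━━━━━━━━━━━━━━━━━┓   
        ┃ FileEditor                         ┃   
        ┠────────────────────────────────────┨   
        ┃█024-01-15 00:00:04.480 [INFO] auth▲┃   
        ┃2024-01-15 00:00:07.038 [ERROR] db.█┃   
        ┃2024-01-15 00:00:08.044 [INFO] work░┃   
        ┃2024-01-15 00:00:13.451 [WARN] auth░┃   
        ┃2024-01-15 00:00:14.048 [INFO] api.░┃   
        ┃2024-01-15 00:00:16.480 [INFO] http░┃   
        ┃2024-01-15 00:00:17.348 [INFO] net.░┃   
        ┃2024-01-15 00:00:20.564 [DEBUG] api░┃   
        ┃2024-01-15 00:00:20.413 [WARN] cach░┃   


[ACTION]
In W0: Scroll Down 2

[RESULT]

    ┠──────────────────────────┨                 
    ┃          │Next:          ┃                 
    ┃          │████           ┃                 
    ┃          │               ┃                 
    ┃          │               ┃                 
    ┃          │               ┃                 
    ┃          │               ┃                 
    ┃          │Score:         ┃                 
    ┗━━━━━━━━━━━━━━━━━━━━━━━━━━┛                 
        ┏━━━━━━━━━━━━━━━━━━━━━━━━━━━━━━━━━━━━┓   
        ┃ FileEditor                         ┃   
        ┠────────────────────────────────────┨   
        ┃2024-01-15 00:00:08.044 [INFO] work▲┃   
        ┃2024-01-15 00:00:13.451 [WARN] auth░┃   
        ┃2024-01-15 00:00:14.048 [INFO] api.░┃   
        ┃2024-01-15 00:00:16.480 [INFO] http░┃   
        ┃2024-01-15 00:00:17.348 [INFO] net.░┃   
        ┃2024-01-15 00:00:20.564 [DEBUG] api░┃   
        ┃2024-01-15 00:00:20.413 [WARN] cach░┃   
        ┃2024-01-15 00:00:20.079 [WARN] cach░┃   
        ┃2024-01-15 00:00:24.291 [INFO] api.░┃   


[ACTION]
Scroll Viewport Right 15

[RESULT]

┠──────────────────────────┨                     
┃          │Next:          ┃                     
┃          │████           ┃                     
┃          │               ┃                     
┃          │               ┃                     
┃          │               ┃                     
┃          │               ┃                     
┃          │Score:         ┃                     
┗━━━━━━━━━━━━━━━━━━━━━━━━━━┛                     
    ┏━━━━━━━━━━━━━━━━━━━━━━━━━━━━━━━━━━━━┓       
    ┃ FileEditor                         ┃       
    ┠────────────────────────────────────┨       
    ┃2024-01-15 00:00:08.044 [INFO] work▲┃       
    ┃2024-01-15 00:00:13.451 [WARN] auth░┃       
    ┃2024-01-15 00:00:14.048 [INFO] api.░┃       
    ┃2024-01-15 00:00:16.480 [INFO] http░┃       
    ┃2024-01-15 00:00:17.348 [INFO] net.░┃       
    ┃2024-01-15 00:00:20.564 [DEBUG] api░┃       
    ┃2024-01-15 00:00:20.413 [WARN] cach░┃       
    ┃2024-01-15 00:00:20.079 [WARN] cach░┃       
    ┃2024-01-15 00:00:24.291 [INFO] api.░┃       


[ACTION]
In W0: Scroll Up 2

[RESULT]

┠──────────────────────────┨                     
┃          │Next:          ┃                     
┃          │████           ┃                     
┃          │               ┃                     
┃          │               ┃                     
┃          │               ┃                     
┃          │               ┃                     
┃          │Score:         ┃                     
┗━━━━━━━━━━━━━━━━━━━━━━━━━━┛                     
    ┏━━━━━━━━━━━━━━━━━━━━━━━━━━━━━━━━━━━━┓       
    ┃ FileEditor                         ┃       
    ┠────────────────────────────────────┨       
    ┃█024-01-15 00:00:04.480 [INFO] auth▲┃       
    ┃2024-01-15 00:00:07.038 [ERROR] db.█┃       
    ┃2024-01-15 00:00:08.044 [INFO] work░┃       
    ┃2024-01-15 00:00:13.451 [WARN] auth░┃       
    ┃2024-01-15 00:00:14.048 [INFO] api.░┃       
    ┃2024-01-15 00:00:16.480 [INFO] http░┃       
    ┃2024-01-15 00:00:17.348 [INFO] net.░┃       
    ┃2024-01-15 00:00:20.564 [DEBUG] api░┃       
    ┃2024-01-15 00:00:20.413 [WARN] cach░┃       


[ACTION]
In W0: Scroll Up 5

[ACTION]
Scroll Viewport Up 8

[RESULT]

                                                 
                                                 
                                                 
┏━━━━━━━━━━━━━━━━━━━━━━━━━━┓                     
┃ Tetris                   ┃                     
┠──────────────────────────┨                     
┃          │Next:          ┃                     
┃          │████           ┃                     
┃          │               ┃                     
┃          │               ┃                     
┃          │               ┃                     
┃          │               ┃                     
┃          │Score:         ┃                     
┗━━━━━━━━━━━━━━━━━━━━━━━━━━┛                     
    ┏━━━━━━━━━━━━━━━━━━━━━━━━━━━━━━━━━━━━┓       
    ┃ FileEditor                         ┃       
    ┠────────────────────────────────────┨       
    ┃█024-01-15 00:00:04.480 [INFO] auth▲┃       
    ┃2024-01-15 00:00:07.038 [ERROR] db.█┃       
    ┃2024-01-15 00:00:08.044 [INFO] work░┃       
    ┃2024-01-15 00:00:13.451 [WARN] auth░┃       


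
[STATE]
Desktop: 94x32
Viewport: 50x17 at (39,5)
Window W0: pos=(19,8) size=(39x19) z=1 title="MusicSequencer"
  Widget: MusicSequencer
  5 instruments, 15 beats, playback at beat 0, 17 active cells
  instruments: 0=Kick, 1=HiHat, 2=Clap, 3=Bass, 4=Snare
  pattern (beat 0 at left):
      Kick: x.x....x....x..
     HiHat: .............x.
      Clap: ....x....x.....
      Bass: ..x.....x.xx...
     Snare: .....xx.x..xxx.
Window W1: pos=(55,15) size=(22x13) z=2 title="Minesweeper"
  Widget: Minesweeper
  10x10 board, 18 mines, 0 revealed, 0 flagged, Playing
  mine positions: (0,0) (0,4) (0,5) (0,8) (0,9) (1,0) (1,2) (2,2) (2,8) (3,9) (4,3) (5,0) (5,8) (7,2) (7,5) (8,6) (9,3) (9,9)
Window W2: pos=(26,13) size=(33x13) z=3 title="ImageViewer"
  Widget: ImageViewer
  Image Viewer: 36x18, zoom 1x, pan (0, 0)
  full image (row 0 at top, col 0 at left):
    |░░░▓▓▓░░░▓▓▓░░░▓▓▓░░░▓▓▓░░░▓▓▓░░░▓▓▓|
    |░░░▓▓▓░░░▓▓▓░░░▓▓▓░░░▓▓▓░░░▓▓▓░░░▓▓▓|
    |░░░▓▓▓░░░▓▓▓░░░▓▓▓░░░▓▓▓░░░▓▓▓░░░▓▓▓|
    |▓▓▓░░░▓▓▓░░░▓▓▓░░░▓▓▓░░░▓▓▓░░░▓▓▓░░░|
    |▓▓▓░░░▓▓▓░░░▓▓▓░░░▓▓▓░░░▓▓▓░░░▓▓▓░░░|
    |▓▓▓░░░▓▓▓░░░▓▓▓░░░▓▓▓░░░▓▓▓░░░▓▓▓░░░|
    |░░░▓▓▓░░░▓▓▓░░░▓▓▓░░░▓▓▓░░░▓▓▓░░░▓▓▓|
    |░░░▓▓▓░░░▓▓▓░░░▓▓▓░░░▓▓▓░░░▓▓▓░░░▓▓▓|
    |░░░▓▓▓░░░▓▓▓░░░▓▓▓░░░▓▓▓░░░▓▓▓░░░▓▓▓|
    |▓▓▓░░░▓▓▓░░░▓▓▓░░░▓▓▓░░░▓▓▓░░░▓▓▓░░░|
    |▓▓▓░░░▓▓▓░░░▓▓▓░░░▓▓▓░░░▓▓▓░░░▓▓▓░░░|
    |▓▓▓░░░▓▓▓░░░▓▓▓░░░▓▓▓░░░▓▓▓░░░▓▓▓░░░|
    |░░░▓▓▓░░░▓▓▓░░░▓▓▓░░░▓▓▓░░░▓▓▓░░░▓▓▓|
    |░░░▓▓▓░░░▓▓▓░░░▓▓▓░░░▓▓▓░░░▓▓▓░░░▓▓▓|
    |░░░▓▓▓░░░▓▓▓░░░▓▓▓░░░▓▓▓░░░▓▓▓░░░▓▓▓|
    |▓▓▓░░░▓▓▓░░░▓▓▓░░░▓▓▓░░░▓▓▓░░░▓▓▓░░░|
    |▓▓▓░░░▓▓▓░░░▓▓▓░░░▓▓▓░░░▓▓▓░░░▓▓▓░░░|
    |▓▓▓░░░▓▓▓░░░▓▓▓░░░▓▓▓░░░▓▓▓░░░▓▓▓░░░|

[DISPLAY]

                                                  
                                                  
                                                  
━━━━━━━━━━━━━━━━━━┓                               
                  ┃                               
──────────────────┨                               
34                ┃                               
··                ┃                               
━━━━━━━━━━━━━━━━━━━┓                              
                   ┃                              
───────────────────┨━━━━━━━━━━━━━━━━━┓            
░░░▓▓▓░░░▓▓▓░░░▓▓▓░┃nesweeper        ┃            
░░░▓▓▓░░░▓▓▓░░░▓▓▓░┃─────────────────┨            
░░░▓▓▓░░░▓▓▓░░░▓▓▓░┃■■■■■■■          ┃            
▓▓▓░░░▓▓▓░░░▓▓▓░░░▓┃■■■■■■■          ┃            
▓▓▓░░░▓▓▓░░░▓▓▓░░░▓┃■■■■■■■          ┃            
▓▓▓░░░▓▓▓░░░▓▓▓░░░▓┃■■■■■■■          ┃            


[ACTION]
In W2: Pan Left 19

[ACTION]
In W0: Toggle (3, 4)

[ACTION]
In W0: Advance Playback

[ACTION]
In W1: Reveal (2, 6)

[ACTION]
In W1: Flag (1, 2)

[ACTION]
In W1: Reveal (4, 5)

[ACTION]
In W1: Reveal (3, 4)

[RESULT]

                                                  
                                                  
                                                  
━━━━━━━━━━━━━━━━━━┓                               
                  ┃                               
──────────────────┨                               
34                ┃                               
··                ┃                               
━━━━━━━━━━━━━━━━━━━┓                              
                   ┃                              
───────────────────┨━━━━━━━━━━━━━━━━━┓            
░░░▓▓▓░░░▓▓▓░░░▓▓▓░┃nesweeper        ┃            
░░░▓▓▓░░░▓▓▓░░░▓▓▓░┃─────────────────┨            
░░░▓▓▓░░░▓▓▓░░░▓▓▓░┃■■■■■■■          ┃            
▓▓▓░░░▓▓▓░░░▓▓▓░░░▓┃32212■■          ┃            
▓▓▓░░░▓▓▓░░░▓▓▓░░░▓┃2   1■■          ┃            
▓▓▓░░░▓▓▓░░░▓▓▓░░░▓┃21  1■■          ┃            


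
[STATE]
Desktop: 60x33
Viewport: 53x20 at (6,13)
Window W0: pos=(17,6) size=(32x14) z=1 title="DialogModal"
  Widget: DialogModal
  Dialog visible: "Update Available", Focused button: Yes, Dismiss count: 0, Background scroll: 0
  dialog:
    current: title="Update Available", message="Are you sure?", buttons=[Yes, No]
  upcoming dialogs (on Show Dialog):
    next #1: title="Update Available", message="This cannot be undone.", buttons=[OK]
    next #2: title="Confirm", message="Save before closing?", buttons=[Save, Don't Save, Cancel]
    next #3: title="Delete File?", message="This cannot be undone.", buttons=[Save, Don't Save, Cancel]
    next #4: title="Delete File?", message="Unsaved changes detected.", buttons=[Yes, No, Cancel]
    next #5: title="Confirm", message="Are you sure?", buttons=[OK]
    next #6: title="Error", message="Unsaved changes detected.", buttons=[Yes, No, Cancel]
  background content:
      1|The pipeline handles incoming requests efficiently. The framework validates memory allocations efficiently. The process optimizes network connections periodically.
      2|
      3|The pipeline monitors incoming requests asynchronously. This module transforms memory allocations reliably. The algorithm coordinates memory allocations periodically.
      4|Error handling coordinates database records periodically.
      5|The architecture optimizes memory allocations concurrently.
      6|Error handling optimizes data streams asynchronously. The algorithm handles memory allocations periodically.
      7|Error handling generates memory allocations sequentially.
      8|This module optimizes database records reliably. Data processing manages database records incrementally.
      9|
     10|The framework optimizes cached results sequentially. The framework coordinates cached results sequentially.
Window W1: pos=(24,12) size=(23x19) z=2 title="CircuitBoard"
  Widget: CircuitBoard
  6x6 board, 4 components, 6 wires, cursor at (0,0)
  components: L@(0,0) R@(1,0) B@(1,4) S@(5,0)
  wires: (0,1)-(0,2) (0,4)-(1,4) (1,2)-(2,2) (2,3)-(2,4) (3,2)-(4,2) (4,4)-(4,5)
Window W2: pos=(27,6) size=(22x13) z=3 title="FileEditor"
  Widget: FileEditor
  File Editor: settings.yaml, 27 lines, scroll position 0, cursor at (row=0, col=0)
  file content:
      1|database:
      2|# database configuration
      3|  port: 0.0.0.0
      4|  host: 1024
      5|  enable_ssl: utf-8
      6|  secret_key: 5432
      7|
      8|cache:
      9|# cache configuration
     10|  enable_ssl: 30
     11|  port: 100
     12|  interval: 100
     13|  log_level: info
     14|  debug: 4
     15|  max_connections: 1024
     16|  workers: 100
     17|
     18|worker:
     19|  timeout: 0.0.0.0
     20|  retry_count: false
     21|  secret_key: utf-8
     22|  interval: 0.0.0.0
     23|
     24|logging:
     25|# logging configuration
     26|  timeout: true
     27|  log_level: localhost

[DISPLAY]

           ┃The a│┃ C┃  enable_ssl: utf-8░┃          
           ┃Error│┠──┃  secret_key: 5432 ░┃          
           ┃Error└┃  ┃                   ░┃          
           ┃This m┃0 ┃cache:             ░┃          
           ┃      ┃  ┃# cache configurati▼┃          
           ┃The fr┃1 ┗━━━━━━━━━━━━━━━━━━━━┛          
           ┗━━━━━━┃            │        ┃━┛          
                  ┃2           ·   · ─ ·┃            
                  ┃                     ┃            
                  ┃3           ·        ┃            
                  ┃            │        ┃            
                  ┃4           ·       ·┃            
                  ┃                     ┃            
                  ┃5   S                ┃            
                  ┃Cursor: (0,0)        ┃            
                  ┃                     ┃            
                  ┃                     ┃            
                  ┗━━━━━━━━━━━━━━━━━━━━━┛            
                                                     
                                                     


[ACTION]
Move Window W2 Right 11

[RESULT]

           ┃The a│┃ CircuitBoard┃  enable_ssl: utf-8░
           ┃Error│┠─────────────┃  secret_key: 5432 ░
           ┃Error└┃   0 1 2 3 4 ┃                   ░
           ┃This m┃0  [L]  · ─ ·┃cache:             ░
           ┃      ┃             ┃# cache configurati▼
           ┃The fr┃1   R       ·┗━━━━━━━━━━━━━━━━━━━━
           ┗━━━━━━┃            │        ┃━┛          
                  ┃2           ·   · ─ ·┃            
                  ┃                     ┃            
                  ┃3           ·        ┃            
                  ┃            │        ┃            
                  ┃4           ·       ·┃            
                  ┃                     ┃            
                  ┃5   S                ┃            
                  ┃Cursor: (0,0)        ┃            
                  ┃                     ┃            
                  ┃                     ┃            
                  ┗━━━━━━━━━━━━━━━━━━━━━┛            
                                                     
                                                     


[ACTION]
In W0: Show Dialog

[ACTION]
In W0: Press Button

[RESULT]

           ┃The ar┃ CircuitBoard┃  enable_ssl: utf-8░
           ┃Error ┠─────────────┃  secret_key: 5432 ░
           ┃Error ┃   0 1 2 3 4 ┃                   ░
           ┃This m┃0  [L]  · ─ ·┃cache:             ░
           ┃      ┃             ┃# cache configurati▼
           ┃The fr┃1   R       ·┗━━━━━━━━━━━━━━━━━━━━
           ┗━━━━━━┃            │        ┃━┛          
                  ┃2           ·   · ─ ·┃            
                  ┃                     ┃            
                  ┃3           ·        ┃            
                  ┃            │        ┃            
                  ┃4           ·       ·┃            
                  ┃                     ┃            
                  ┃5   S                ┃            
                  ┃Cursor: (0,0)        ┃            
                  ┃                     ┃            
                  ┃                     ┃            
                  ┗━━━━━━━━━━━━━━━━━━━━━┛            
                                                     
                                                     


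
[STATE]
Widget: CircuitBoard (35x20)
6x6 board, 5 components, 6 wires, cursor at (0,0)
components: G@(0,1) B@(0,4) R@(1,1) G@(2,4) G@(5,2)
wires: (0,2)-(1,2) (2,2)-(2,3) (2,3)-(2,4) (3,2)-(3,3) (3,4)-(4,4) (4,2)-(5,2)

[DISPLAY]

   0 1 2 3 4 5                     
0  [.]  G   ·       B              
            │                      
1       R   ·                      
                                   
2           · ─ · ─ G              
                                   
3           · ─ ·   ·              
                    │              
4           ·       ·              
            │                      
5           G                      
Cursor: (0,0)                      
                                   
                                   
                                   
                                   
                                   
                                   
                                   


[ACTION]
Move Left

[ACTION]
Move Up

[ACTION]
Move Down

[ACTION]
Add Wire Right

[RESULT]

   0 1 2 3 4 5                     
0       G   ·       B              
            │                      
1  [.]─ R   ·                      
                                   
2           · ─ · ─ G              
                                   
3           · ─ ·   ·              
                    │              
4           ·       ·              
            │                      
5           G                      
Cursor: (1,0)                      
                                   
                                   
                                   
                                   
                                   
                                   
                                   
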